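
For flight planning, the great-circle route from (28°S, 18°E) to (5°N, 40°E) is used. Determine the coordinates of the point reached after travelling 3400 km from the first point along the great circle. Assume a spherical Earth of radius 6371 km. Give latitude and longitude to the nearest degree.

≈ (2°S, 35°E)

The haversine formula gives a central angle δ ≈ 0.685 rad (39.2°) between the endpoints. The total great-circle distance is δ·R ≈ 0.685 × 6371 ≈ 4362 km, so the target fraction is f = 3400/4362 ≈ 0.779.
Interpolate at f ≈ 0.779 with slerp weights a = sin((1−f)δ)/sin δ ≈ 0.238, b = sin(fδ)/sin δ ≈ 0.804.
p = a·p₁ + b·p₂ ≈ (0.814, 0.580, -0.042); φ = arcsin(p_z) ≈ -2.38°, λ = atan2(p_y, p_x) ≈ 35.48°.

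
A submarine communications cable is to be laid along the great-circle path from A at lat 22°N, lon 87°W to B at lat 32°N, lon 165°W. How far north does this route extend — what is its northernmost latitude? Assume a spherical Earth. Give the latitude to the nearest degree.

≈ 34°N

The great circle lies in the plane with unit normal n̂ = (p₁ × p₂)/|p₁ × p₂|.
Here n̂_z ≈ -0.825; the vertex latitude is φ_max = arccos|n̂_z| ≈ 34.4°.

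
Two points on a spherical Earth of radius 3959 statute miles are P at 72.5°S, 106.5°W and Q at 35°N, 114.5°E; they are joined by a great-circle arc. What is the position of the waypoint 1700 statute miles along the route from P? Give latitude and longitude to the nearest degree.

Write both endpoints as unit vectors p₁, p₂ with components (cos φ cos λ, cos φ sin λ, sin φ).
The central angle between the endpoints is δ = arccos(p₁·p₂) ≈ 2.393 rad (137.1°). The total great-circle distance is δ·R ≈ 2.393 × 3959 ≈ 9476 mi, so the target fraction is f = 1700/9476 ≈ 0.179.
Interpolate at f ≈ 0.179 with slerp weights a = sin((1−f)δ)/sin δ ≈ 1.358, b = sin(fδ)/sin δ ≈ 0.612.
p = a·p₁ + b·p₂ ≈ (-0.324, 0.065, -0.944); φ = arcsin(p_z) ≈ -70.72°, λ = atan2(p_y, p_x) ≈ 168.70°.

≈ 71°S, 169°E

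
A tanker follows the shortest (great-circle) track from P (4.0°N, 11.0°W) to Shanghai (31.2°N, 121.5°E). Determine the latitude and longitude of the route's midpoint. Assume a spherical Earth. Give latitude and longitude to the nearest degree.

The haversine formula gives a central angle δ ≈ 2.142 rad (122.7°) between the endpoints.
Interpolate at f = 1/2 with slerp weights a = sin((1−f)δ)/sin δ ≈ 1.043, b = sin(fδ)/sin δ ≈ 1.043.
p = a·p₁ + b·p₂ ≈ (0.555, 0.562, 0.613); φ = arcsin(p_z) ≈ 37.81°, λ = atan2(p_y, p_x) ≈ 45.36°.

≈ (38°N, 45°E)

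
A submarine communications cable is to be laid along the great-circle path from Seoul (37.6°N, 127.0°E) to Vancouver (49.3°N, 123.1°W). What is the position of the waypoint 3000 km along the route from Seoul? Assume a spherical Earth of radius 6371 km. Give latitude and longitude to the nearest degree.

≈ 55°N, 157°E

The haversine formula gives a central angle δ ≈ 1.280 rad (73.3°) between the endpoints. The total great-circle distance is δ·R ≈ 1.280 × 6371 ≈ 8155 km, so the target fraction is f = 3000/8155 ≈ 0.368.
Interpolate at f ≈ 0.368 with slerp weights a = sin((1−f)δ)/sin δ ≈ 0.755, b = sin(fδ)/sin δ ≈ 0.474.
p = a·p₁ + b·p₂ ≈ (-0.529, 0.219, 0.820); φ = arcsin(p_z) ≈ 55.08°, λ = atan2(p_y, p_x) ≈ 157.48°.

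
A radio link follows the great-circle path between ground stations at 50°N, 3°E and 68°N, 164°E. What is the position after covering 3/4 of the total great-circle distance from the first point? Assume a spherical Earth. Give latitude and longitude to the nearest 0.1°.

Write both endpoints as unit vectors p₁, p₂ with components (cos φ cos λ, cos φ sin λ, sin φ).
The central angle between the endpoints is δ = arccos(p₁·p₂) ≈ 1.067 rad (61.1°).
Interpolate at f = 3/4 with slerp weights a = sin((1−f)δ)/sin δ ≈ 0.301, b = sin(fδ)/sin δ ≈ 0.819.
p = a·p₁ + b·p₂ ≈ (-0.102, 0.095, 0.990); φ = arcsin(p_z) ≈ 82.01°, λ = atan2(p_y, p_x) ≈ 137.07°.

≈ 82.0°N, 137.1°E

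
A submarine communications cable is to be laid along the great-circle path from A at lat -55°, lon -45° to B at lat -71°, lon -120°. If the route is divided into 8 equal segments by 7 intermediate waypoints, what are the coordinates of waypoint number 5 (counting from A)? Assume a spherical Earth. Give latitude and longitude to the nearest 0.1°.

≈ lat -69.7°, lon -80.9°

The haversine formula gives a central angle δ ≈ 0.604 rad (34.6°) between the endpoints.
Interpolate at f = 5/8 with slerp weights a = sin((1−f)δ)/sin δ ≈ 0.395, b = sin(fδ)/sin δ ≈ 0.649.
p = a·p₁ + b·p₂ ≈ (0.055, -0.343, -0.938); φ = arcsin(p_z) ≈ -69.65°, λ = atan2(p_y, p_x) ≈ -80.94°.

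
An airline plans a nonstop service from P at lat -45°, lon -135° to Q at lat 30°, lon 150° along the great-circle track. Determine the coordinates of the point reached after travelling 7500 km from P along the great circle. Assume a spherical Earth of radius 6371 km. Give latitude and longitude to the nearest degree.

≈ lat 4°, lon 173°

From cos δ = sin φ₁ sin φ₂ + cos φ₁ cos φ₂ cos Δλ, the central angle is δ ≈ 1.767 rad (101.2°). The total great-circle distance is δ·R ≈ 1.767 × 6371 ≈ 11258 km, so the target fraction is f = 7500/11258 ≈ 0.666.
Interpolate at f ≈ 0.666 with slerp weights a = sin((1−f)δ)/sin δ ≈ 0.567, b = sin(fδ)/sin δ ≈ 0.942.
p = a·p₁ + b·p₂ ≈ (-0.990, 0.124, 0.070); φ = arcsin(p_z) ≈ 4.00°, λ = atan2(p_y, p_x) ≈ 172.85°.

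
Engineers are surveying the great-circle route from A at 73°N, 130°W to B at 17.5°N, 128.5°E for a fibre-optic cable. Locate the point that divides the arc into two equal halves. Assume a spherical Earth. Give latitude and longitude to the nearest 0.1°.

Convert each endpoint to a unit vector on the sphere (x = cos φ cos λ, y = cos φ sin λ, z = sin φ).
The central angle between the endpoints is δ = arccos(p₁·p₂) ≈ 1.337 rad (76.6°).
Interpolate at f = 1/2 with slerp weights a = sin((1−f)δ)/sin δ ≈ 0.637, b = sin(fδ)/sin δ ≈ 0.637.
p = a·p₁ + b·p₂ ≈ (-0.498, 0.333, 0.801); φ = arcsin(p_z) ≈ 53.21°, λ = atan2(p_y, p_x) ≈ 146.24°.

≈ 53.2°N, 146.2°E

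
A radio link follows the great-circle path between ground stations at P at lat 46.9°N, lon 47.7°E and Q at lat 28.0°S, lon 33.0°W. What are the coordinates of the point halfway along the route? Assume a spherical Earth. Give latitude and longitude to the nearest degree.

≈ lat 12°N, lon 1°E

Convert each endpoint to a unit vector on the sphere (x = cos φ cos λ, y = cos φ sin λ, z = sin φ).
The central angle between the endpoints is δ = arccos(p₁·p₂) ≈ 1.819 rad (104.2°).
Interpolate at f = 1/2 with slerp weights a = sin((1−f)δ)/sin δ ≈ 0.814, b = sin(fδ)/sin δ ≈ 0.814.
p = a·p₁ + b·p₂ ≈ (0.977, 0.020, 0.212); φ = arcsin(p_z) ≈ 12.25°, λ = atan2(p_y, p_x) ≈ 1.17°.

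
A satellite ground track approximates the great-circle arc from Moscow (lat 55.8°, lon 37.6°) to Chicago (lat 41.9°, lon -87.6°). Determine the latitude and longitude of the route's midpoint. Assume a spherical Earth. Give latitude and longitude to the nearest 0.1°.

Convert each endpoint to a unit vector on the sphere (x = cos φ cos λ, y = cos φ sin λ, z = sin φ).
The central angle between the endpoints is δ = arccos(p₁·p₂) ≈ 1.254 rad (71.9°).
Interpolate at f = 1/2 with slerp weights a = sin((1−f)δ)/sin δ ≈ 0.618, b = sin(fδ)/sin δ ≈ 0.618.
p = a·p₁ + b·p₂ ≈ (0.294, -0.247, 0.923); φ = arcsin(p_z) ≈ 67.39°, λ = atan2(p_y, p_x) ≈ -40.06°.

≈ lat 67.4°, lon -40.1°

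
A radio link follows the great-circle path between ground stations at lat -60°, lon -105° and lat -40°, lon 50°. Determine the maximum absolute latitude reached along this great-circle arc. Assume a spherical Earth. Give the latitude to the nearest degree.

≈ -80°

The great circle lies in the plane with unit normal n̂ = (p₁ × p₂)/|p₁ × p₂|.
Here n̂_z ≈ +0.166; the vertex latitude is φ_max = arccos|n̂_z| ≈ 80.5°.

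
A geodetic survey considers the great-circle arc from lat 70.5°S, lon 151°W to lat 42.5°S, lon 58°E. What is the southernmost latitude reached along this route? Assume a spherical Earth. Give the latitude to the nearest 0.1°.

≈ 82.4°S

The great circle lies in the plane with unit normal n̂ = (p₁ × p₂)/|p₁ × p₂|.
Here n̂_z ≈ -0.132; the vertex latitude is φ_max = arccos|n̂_z| ≈ 82.4°.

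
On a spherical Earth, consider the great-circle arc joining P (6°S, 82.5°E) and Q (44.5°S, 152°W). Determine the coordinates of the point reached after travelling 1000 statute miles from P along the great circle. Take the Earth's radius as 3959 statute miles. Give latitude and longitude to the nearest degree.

≈ (17°S, 92°E)

Write both endpoints as unit vectors p₁, p₂ with components (cos φ cos λ, cos φ sin λ, sin φ).
The central angle between the endpoints is δ = arccos(p₁·p₂) ≈ 1.916 rad (109.8°). The total great-circle distance is δ·R ≈ 1.916 × 3959 ≈ 7587 mi, so the target fraction is f = 1000/7587 ≈ 0.132.
Interpolate at f ≈ 0.132 with slerp weights a = sin((1−f)δ)/sin δ ≈ 1.058, b = sin(fδ)/sin δ ≈ 0.266.
p = a·p₁ + b·p₂ ≈ (-0.030, 0.954, -0.297); φ = arcsin(p_z) ≈ -17.26°, λ = atan2(p_y, p_x) ≈ 91.79°.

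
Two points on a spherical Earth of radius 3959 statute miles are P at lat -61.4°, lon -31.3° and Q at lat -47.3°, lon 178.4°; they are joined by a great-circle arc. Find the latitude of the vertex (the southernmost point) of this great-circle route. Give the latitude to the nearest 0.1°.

The great circle lies in the plane with unit normal n̂ = (p₁ × p₂)/|p₁ × p₂|.
Here n̂_z ≈ -0.173; the vertex latitude is φ_max = arccos|n̂_z| ≈ 80.1°.

≈ -80.1°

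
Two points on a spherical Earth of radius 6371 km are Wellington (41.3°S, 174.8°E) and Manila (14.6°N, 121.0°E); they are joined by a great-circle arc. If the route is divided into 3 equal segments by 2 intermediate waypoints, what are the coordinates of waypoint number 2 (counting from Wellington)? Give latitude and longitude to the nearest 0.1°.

Convert each endpoint to a unit vector on the sphere (x = cos φ cos λ, y = cos φ sin λ, z = sin φ).
The central angle between the endpoints is δ = arccos(p₁·p₂) ≈ 1.305 rad (74.8°).
Interpolate at f = 2/3 with slerp weights a = sin((1−f)δ)/sin δ ≈ 0.437, b = sin(fδ)/sin δ ≈ 0.792.
p = a·p₁ + b·p₂ ≈ (-0.721, 0.687, -0.089); φ = arcsin(p_z) ≈ -5.08°, λ = atan2(p_y, p_x) ≈ 136.41°.

≈ (5.1°S, 136.4°E)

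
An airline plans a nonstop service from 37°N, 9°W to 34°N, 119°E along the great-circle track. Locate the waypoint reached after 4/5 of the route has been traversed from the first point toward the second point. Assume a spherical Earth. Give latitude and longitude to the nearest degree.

From cos δ = sin φ₁ sin φ₂ + cos φ₁ cos φ₂ cos Δλ, the central angle is δ ≈ 1.642 rad (94.1°).
Interpolate at f = 4/5 with slerp weights a = sin((1−f)δ)/sin δ ≈ 0.323, b = sin(fδ)/sin δ ≈ 0.970.
p = a·p₁ + b·p₂ ≈ (-0.135, 0.663, 0.737); φ = arcsin(p_z) ≈ 47.46°, λ = atan2(p_y, p_x) ≈ 101.49°.

≈ 47°N, 101°E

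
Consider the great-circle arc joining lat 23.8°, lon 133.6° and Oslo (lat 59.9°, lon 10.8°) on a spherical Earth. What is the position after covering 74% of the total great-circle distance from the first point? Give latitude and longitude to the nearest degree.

The haversine formula gives a central angle δ ≈ 1.470 rad (84.2°) between the endpoints.
Interpolate at f = 0.74 with slerp weights a = sin((1−f)δ)/sin δ ≈ 0.375, b = sin(fδ)/sin δ ≈ 0.890.
p = a·p₁ + b·p₂ ≈ (0.202, 0.332, 0.921); φ = arcsin(p_z) ≈ 67.13°, λ = atan2(p_y, p_x) ≈ 58.69°.

≈ lat 67°, lon 59°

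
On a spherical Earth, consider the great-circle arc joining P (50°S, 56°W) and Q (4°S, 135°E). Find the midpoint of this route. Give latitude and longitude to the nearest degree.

≈ (65°S, 153°E)

Write both endpoints as unit vectors p₁, p₂ with components (cos φ cos λ, cos φ sin λ, sin φ).
The central angle between the endpoints is δ = arccos(p₁·p₂) ≈ 2.185 rad (125.2°).
Interpolate at f = 1/2 with slerp weights a = sin((1−f)δ)/sin δ ≈ 1.086, b = sin(fδ)/sin δ ≈ 1.086.
p = a·p₁ + b·p₂ ≈ (-0.376, 0.187, -0.908); φ = arcsin(p_z) ≈ -65.18°, λ = atan2(p_y, p_x) ≈ 153.50°.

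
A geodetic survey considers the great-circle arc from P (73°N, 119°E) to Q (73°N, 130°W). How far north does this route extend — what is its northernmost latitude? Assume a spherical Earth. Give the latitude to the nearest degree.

≈ 80°N

The great circle lies in the plane with unit normal n̂ = (p₁ × p₂)/|p₁ × p₂|.
Here n̂_z ≈ +0.171; the vertex latitude is φ_max = arccos|n̂_z| ≈ 80.2°.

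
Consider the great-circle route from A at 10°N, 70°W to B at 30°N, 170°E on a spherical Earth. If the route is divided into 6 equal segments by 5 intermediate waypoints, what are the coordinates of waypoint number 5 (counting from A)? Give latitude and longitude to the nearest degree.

Convert each endpoint to a unit vector on the sphere (x = cos φ cos λ, y = cos φ sin λ, z = sin φ).
The central angle between the endpoints is δ = arccos(p₁·p₂) ≈ 1.917 rad (109.9°).
Interpolate at f = 5/6 with slerp weights a = sin((1−f)δ)/sin δ ≈ 0.334, b = sin(fδ)/sin δ ≈ 1.063.
p = a·p₁ + b·p₂ ≈ (-0.794, -0.149, 0.589); φ = arcsin(p_z) ≈ 36.11°, λ = atan2(p_y, p_x) ≈ -169.35°.

≈ 36°N, 169°W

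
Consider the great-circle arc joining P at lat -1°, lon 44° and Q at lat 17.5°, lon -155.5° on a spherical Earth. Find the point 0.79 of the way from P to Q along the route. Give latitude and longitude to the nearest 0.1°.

Convert each endpoint to a unit vector on the sphere (x = cos φ cos λ, y = cos φ sin λ, z = sin φ).
The central angle between the endpoints is δ = arccos(p₁·p₂) ≈ 2.700 rad (154.7°).
Interpolate at f = 0.79 with slerp weights a = sin((1−f)δ)/sin δ ≈ 1.257, b = sin(fδ)/sin δ ≈ 1.980.
p = a·p₁ + b·p₂ ≈ (-0.814, 0.090, 0.573); φ = arcsin(p_z) ≈ 34.99°, λ = atan2(p_y, p_x) ≈ 173.69°.

≈ lat 35.0°, lon 173.7°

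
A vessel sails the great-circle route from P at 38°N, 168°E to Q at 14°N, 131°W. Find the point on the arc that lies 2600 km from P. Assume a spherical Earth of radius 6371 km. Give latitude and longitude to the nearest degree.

The haversine formula gives a central angle δ ≈ 1.024 rad (58.7°) between the endpoints. The total great-circle distance is δ·R ≈ 1.024 × 6371 ≈ 6526 km, so the target fraction is f = 2600/6526 ≈ 0.398.
Interpolate at f ≈ 0.398 with slerp weights a = sin((1−f)δ)/sin δ ≈ 0.677, b = sin(fδ)/sin δ ≈ 0.465.
p = a·p₁ + b·p₂ ≈ (-0.817, -0.229, 0.529); φ = arcsin(p_z) ≈ 31.93°, λ = atan2(p_y, p_x) ≈ -164.32°.

≈ 32°N, 164°W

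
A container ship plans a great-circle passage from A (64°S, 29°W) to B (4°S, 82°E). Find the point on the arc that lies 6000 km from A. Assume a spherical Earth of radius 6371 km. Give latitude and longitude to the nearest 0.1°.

≈ (40.9°S, 60.9°E)

Convert each endpoint to a unit vector on the sphere (x = cos φ cos λ, y = cos φ sin λ, z = sin φ).
The central angle between the endpoints is δ = arccos(p₁·p₂) ≈ 1.665 rad (95.4°). The total great-circle distance is δ·R ≈ 1.665 × 6371 ≈ 10607 km, so the target fraction is f = 6000/10607 ≈ 0.566.
Interpolate at f ≈ 0.566 with slerp weights a = sin((1−f)δ)/sin δ ≈ 0.665, b = sin(fδ)/sin δ ≈ 0.812.
p = a·p₁ + b·p₂ ≈ (0.368, 0.661, -0.654); φ = arcsin(p_z) ≈ -40.85°, λ = atan2(p_y, p_x) ≈ 60.92°.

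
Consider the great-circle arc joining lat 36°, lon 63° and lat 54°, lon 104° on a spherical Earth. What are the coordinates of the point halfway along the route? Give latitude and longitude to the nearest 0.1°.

From cos δ = sin φ₁ sin φ₂ + cos φ₁ cos φ₂ cos Δλ, the central angle is δ ≈ 0.584 rad (33.4°).
Interpolate at f = 1/2 with slerp weights a = sin((1−f)δ)/sin δ ≈ 0.522, b = sin(fδ)/sin δ ≈ 0.522.
p = a·p₁ + b·p₂ ≈ (0.118, 0.674, 0.729); φ = arcsin(p_z) ≈ 46.82°, λ = atan2(p_y, p_x) ≈ 80.11°.

≈ lat 46.8°, lon 80.1°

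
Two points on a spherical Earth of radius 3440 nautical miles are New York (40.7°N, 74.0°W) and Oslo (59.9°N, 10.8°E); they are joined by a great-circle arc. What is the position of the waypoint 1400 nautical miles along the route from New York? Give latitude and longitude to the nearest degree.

Write both endpoints as unit vectors p₁, p₂ with components (cos φ cos λ, cos φ sin λ, sin φ).
The central angle between the endpoints is δ = arccos(p₁·p₂) ≈ 0.929 rad (53.2°). The total great-circle distance is δ·R ≈ 0.929 × 3440 ≈ 3196 nmi, so the target fraction is f = 1400/3196 ≈ 0.438.
Interpolate at f ≈ 0.438 with slerp weights a = sin((1−f)δ)/sin δ ≈ 0.623, b = sin(fδ)/sin δ ≈ 0.494.
p = a·p₁ + b·p₂ ≈ (0.374, -0.407, 0.833); φ = arcsin(p_z) ≈ 56.46°, λ = atan2(p_y, p_x) ≈ -47.47°.

≈ (56°N, 47°W)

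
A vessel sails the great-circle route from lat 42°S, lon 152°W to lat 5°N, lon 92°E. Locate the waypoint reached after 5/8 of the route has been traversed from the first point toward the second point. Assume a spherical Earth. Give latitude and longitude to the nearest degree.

≈ lat 23°S, lon 124°E

Convert each endpoint to a unit vector on the sphere (x = cos φ cos λ, y = cos φ sin λ, z = sin φ).
The central angle between the endpoints is δ = arccos(p₁·p₂) ≈ 1.964 rad (112.5°).
Interpolate at f = 5/8 with slerp weights a = sin((1−f)δ)/sin δ ≈ 0.727, b = sin(fδ)/sin δ ≈ 1.019.
p = a·p₁ + b·p₂ ≈ (-0.512, 0.761, -0.398); φ = arcsin(p_z) ≈ -23.43°, λ = atan2(p_y, p_x) ≈ 123.95°.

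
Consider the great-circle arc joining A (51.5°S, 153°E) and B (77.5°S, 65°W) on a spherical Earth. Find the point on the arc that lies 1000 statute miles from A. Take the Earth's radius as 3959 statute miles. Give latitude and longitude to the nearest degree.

From cos δ = sin φ₁ sin φ₂ + cos φ₁ cos φ₂ cos Δλ, the central angle is δ ≈ 0.853 rad (48.9°). The total great-circle distance is δ·R ≈ 0.853 × 3959 ≈ 3376 mi, so the target fraction is f = 1000/3376 ≈ 0.296.
Interpolate at f ≈ 0.296 with slerp weights a = sin((1−f)δ)/sin δ ≈ 0.750, b = sin(fδ)/sin δ ≈ 0.332.
p = a·p₁ + b·p₂ ≈ (-0.386, 0.147, -0.911); φ = arcsin(p_z) ≈ -65.63°, λ = atan2(p_y, p_x) ≈ 159.15°.

≈ (66°S, 159°E)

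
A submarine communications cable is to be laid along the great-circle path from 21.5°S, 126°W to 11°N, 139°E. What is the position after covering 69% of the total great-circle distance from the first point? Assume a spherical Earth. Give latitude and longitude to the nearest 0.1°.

≈ 0.5°S, 167.5°E

Write both endpoints as unit vectors p₁, p₂ with components (cos φ cos λ, cos φ sin λ, sin φ).
The central angle between the endpoints is δ = arccos(p₁·p₂) ≈ 1.721 rad (98.6°).
Interpolate at f = 0.69 with slerp weights a = sin((1−f)δ)/sin δ ≈ 0.514, b = sin(fδ)/sin δ ≈ 0.938.
p = a·p₁ + b·p₂ ≈ (-0.976, 0.217, -0.010); φ = arcsin(p_z) ≈ -0.55°, λ = atan2(p_y, p_x) ≈ 167.47°.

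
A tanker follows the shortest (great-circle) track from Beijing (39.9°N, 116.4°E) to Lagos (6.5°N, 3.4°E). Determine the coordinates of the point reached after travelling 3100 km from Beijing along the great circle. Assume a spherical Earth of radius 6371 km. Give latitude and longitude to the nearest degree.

From cos δ = sin φ₁ sin φ₂ + cos φ₁ cos φ₂ cos Δλ, the central angle is δ ≈ 1.798 rad (103.0°). The total great-circle distance is δ·R ≈ 1.798 × 6371 ≈ 11455 km, so the target fraction is f = 3100/11455 ≈ 0.271.
Interpolate at f ≈ 0.271 with slerp weights a = sin((1−f)δ)/sin δ ≈ 0.992, b = sin(fδ)/sin δ ≈ 0.480.
p = a·p₁ + b·p₂ ≈ (0.138, 0.710, 0.691); φ = arcsin(p_z) ≈ 43.68°, λ = atan2(p_y, p_x) ≈ 79.03°.

≈ 44°N, 79°E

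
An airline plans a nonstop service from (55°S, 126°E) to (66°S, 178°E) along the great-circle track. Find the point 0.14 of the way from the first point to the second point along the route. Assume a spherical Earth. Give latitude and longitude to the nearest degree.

Write both endpoints as unit vectors p₁, p₂ with components (cos φ cos λ, cos φ sin λ, sin φ).
The central angle between the endpoints is δ = arccos(p₁·p₂) ≈ 0.469 rad (26.9°).
Interpolate at f = 0.14 with slerp weights a = sin((1−f)δ)/sin δ ≈ 0.868, b = sin(fδ)/sin δ ≈ 0.145.
p = a·p₁ + b·p₂ ≈ (-0.352, 0.405, -0.844); φ = arcsin(p_z) ≈ -57.56°, λ = atan2(p_y, p_x) ≈ 130.98°.

≈ (58°S, 131°E)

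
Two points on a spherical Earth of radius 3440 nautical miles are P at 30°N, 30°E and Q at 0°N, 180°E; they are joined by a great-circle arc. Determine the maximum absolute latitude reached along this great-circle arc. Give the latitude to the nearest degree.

The great circle lies in the plane with unit normal n̂ = (p₁ × p₂)/|p₁ × p₂|.
Here n̂_z ≈ +0.655; the vertex latitude is φ_max = arccos|n̂_z| ≈ 49.1°.
Check via Clairaut: cos φ_max = |cos φ₁| · sin C = cos(30.0°)·sin(49.1°) ≈ 0.655, again giving ≈ 49.1°.

≈ 49°N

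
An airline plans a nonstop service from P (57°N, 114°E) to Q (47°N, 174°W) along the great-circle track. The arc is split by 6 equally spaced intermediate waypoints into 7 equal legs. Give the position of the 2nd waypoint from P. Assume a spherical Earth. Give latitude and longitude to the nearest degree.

Write both endpoints as unit vectors p₁, p₂ with components (cos φ cos λ, cos φ sin λ, sin φ).
The central angle between the endpoints is δ = arccos(p₁·p₂) ≈ 0.755 rad (43.3°).
Interpolate at f = 2/7 with slerp weights a = sin((1−f)δ)/sin δ ≈ 0.749, b = sin(fδ)/sin δ ≈ 0.312.
p = a·p₁ + b·p₂ ≈ (-0.378, 0.351, 0.857); φ = arcsin(p_z) ≈ 58.97°, λ = atan2(p_y, p_x) ≈ 137.14°.

≈ (59°N, 137°E)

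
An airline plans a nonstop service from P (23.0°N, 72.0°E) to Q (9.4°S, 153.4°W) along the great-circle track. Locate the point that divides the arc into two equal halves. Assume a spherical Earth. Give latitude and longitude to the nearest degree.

≈ (17°N, 144°E)

Convert each endpoint to a unit vector on the sphere (x = cos φ cos λ, y = cos φ sin λ, z = sin φ).
The central angle between the endpoints is δ = arccos(p₁·p₂) ≈ 2.348 rad (134.5°).
Interpolate at f = 1/2 with slerp weights a = sin((1−f)δ)/sin δ ≈ 1.294, b = sin(fδ)/sin δ ≈ 1.294.
p = a·p₁ + b·p₂ ≈ (-0.774, 0.561, 0.294); φ = arcsin(p_z) ≈ 17.12°, λ = atan2(p_y, p_x) ≈ 144.03°.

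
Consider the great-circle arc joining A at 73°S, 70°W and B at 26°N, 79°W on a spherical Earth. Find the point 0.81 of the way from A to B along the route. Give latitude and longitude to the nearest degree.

≈ 7°N, 78°W

Write both endpoints as unit vectors p₁, p₂ with components (cos φ cos λ, cos φ sin λ, sin φ).
The central angle between the endpoints is δ = arccos(p₁·p₂) ≈ 1.731 rad (99.2°).
Interpolate at f = 0.81 with slerp weights a = sin((1−f)δ)/sin δ ≈ 0.327, b = sin(fδ)/sin δ ≈ 0.999.
p = a·p₁ + b·p₂ ≈ (0.204, -0.971, 0.125); φ = arcsin(p_z) ≈ 7.17°, λ = atan2(p_y, p_x) ≈ -78.14°.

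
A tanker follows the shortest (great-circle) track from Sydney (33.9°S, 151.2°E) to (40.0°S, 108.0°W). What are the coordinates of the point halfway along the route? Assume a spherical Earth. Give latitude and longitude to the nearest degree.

Convert each endpoint to a unit vector on the sphere (x = cos φ cos λ, y = cos φ sin λ, z = sin φ).
The central angle between the endpoints is δ = arccos(p₁·p₂) ≈ 1.329 rad (76.2°).
Interpolate at f = 1/2 with slerp weights a = sin((1−f)δ)/sin δ ≈ 0.635, b = sin(fδ)/sin δ ≈ 0.635.
p = a·p₁ + b·p₂ ≈ (-0.612, -0.209, -0.763); φ = arcsin(p_z) ≈ -49.69°, λ = atan2(p_y, p_x) ≈ -161.17°.

≈ (50°S, 161°W)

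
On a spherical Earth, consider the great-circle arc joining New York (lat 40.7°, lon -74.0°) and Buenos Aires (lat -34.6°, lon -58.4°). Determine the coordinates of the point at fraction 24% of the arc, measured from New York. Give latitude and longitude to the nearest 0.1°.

Write both endpoints as unit vectors p₁, p₂ with components (cos φ cos λ, cos φ sin λ, sin φ).
The central angle between the endpoints is δ = arccos(p₁·p₂) ≈ 1.338 rad (76.7°).
Interpolate at f = 0.24 with slerp weights a = sin((1−f)δ)/sin δ ≈ 0.874, b = sin(fδ)/sin δ ≈ 0.324.
p = a·p₁ + b·p₂ ≈ (0.323, -0.864, 0.386); φ = arcsin(p_z) ≈ 22.69°, λ = atan2(p_y, p_x) ≈ -69.54°.

≈ lat 22.7°, lon -69.5°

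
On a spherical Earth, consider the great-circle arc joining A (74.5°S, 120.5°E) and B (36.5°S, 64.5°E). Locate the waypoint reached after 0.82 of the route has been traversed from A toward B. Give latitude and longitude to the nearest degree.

Write both endpoints as unit vectors p₁, p₂ with components (cos φ cos λ, cos φ sin λ, sin φ).
The central angle between the endpoints is δ = arccos(p₁·p₂) ≈ 0.805 rad (46.1°).
Interpolate at f = 0.82 with slerp weights a = sin((1−f)δ)/sin δ ≈ 0.200, b = sin(fδ)/sin δ ≈ 0.851.
p = a·p₁ + b·p₂ ≈ (0.267, 0.663, -0.699); φ = arcsin(p_z) ≈ -44.35°, λ = atan2(p_y, p_x) ≈ 68.06°.

≈ (44°S, 68°E)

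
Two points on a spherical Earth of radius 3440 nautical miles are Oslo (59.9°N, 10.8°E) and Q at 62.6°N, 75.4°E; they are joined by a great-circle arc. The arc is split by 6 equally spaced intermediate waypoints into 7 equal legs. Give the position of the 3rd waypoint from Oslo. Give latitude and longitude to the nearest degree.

Convert each endpoint to a unit vector on the sphere (x = cos φ cos λ, y = cos φ sin λ, z = sin φ).
The central angle between the endpoints is δ = arccos(p₁·p₂) ≈ 0.521 rad (29.9°).
Interpolate at f = 3/7 with slerp weights a = sin((1−f)δ)/sin δ ≈ 0.589, b = sin(fδ)/sin δ ≈ 0.445.
p = a·p₁ + b·p₂ ≈ (0.342, 0.254, 0.905); φ = arcsin(p_z) ≈ 64.81°, λ = atan2(p_y, p_x) ≈ 36.55°.

≈ 65°N, 37°E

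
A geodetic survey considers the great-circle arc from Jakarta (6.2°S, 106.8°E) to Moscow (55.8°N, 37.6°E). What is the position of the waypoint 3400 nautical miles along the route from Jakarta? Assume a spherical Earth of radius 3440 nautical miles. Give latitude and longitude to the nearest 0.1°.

≈ 40.2°N, 71.5°E

The haversine formula gives a central angle δ ≈ 1.461 rad (83.7°) between the endpoints. The total great-circle distance is δ·R ≈ 1.461 × 3440 ≈ 5027 nmi, so the target fraction is f = 3400/5027 ≈ 0.676.
Interpolate at f ≈ 0.676 with slerp weights a = sin((1−f)δ)/sin δ ≈ 0.458, b = sin(fδ)/sin δ ≈ 0.840.
p = a·p₁ + b·p₂ ≈ (0.242, 0.724, 0.645); φ = arcsin(p_z) ≈ 40.19°, λ = atan2(p_y, p_x) ≈ 71.50°.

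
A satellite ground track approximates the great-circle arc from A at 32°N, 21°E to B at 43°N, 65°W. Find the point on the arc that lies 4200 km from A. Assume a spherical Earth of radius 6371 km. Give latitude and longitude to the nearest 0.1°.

Convert each endpoint to a unit vector on the sphere (x = cos φ cos λ, y = cos φ sin λ, z = sin φ).
The central angle between the endpoints is δ = arccos(p₁·p₂) ≈ 1.154 rad (66.1°). The total great-circle distance is δ·R ≈ 1.154 × 6371 ≈ 7353 km, so the target fraction is f = 4200/7353 ≈ 0.571.
Interpolate at f ≈ 0.571 with slerp weights a = sin((1−f)δ)/sin δ ≈ 0.519, b = sin(fδ)/sin δ ≈ 0.670.
p = a·p₁ + b·p₂ ≈ (0.618, -0.286, 0.732); φ = arcsin(p_z) ≈ 47.06°, λ = atan2(p_y, p_x) ≈ -24.83°.

≈ 47.1°N, 24.8°W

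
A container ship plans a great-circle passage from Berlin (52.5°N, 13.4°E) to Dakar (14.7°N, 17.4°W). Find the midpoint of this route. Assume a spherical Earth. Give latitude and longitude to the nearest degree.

≈ 35°N, 6°W

From cos δ = sin φ₁ sin φ₂ + cos φ₁ cos φ₂ cos Δλ, the central angle is δ ≈ 0.785 rad (45.0°).
Interpolate at f = 1/2 with slerp weights a = sin((1−f)δ)/sin δ ≈ 0.541, b = sin(fδ)/sin δ ≈ 0.541.
p = a·p₁ + b·p₂ ≈ (0.820, -0.080, 0.567); φ = arcsin(p_z) ≈ 34.52°, λ = atan2(p_y, p_x) ≈ -5.59°.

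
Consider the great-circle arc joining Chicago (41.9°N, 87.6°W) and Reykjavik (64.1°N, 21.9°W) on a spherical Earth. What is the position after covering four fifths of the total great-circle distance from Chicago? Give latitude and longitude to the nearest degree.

Write both endpoints as unit vectors p₁, p₂ with components (cos φ cos λ, cos φ sin λ, sin φ).
The central angle between the endpoints is δ = arccos(p₁·p₂) ≈ 0.746 rad (42.7°).
Interpolate at f = 4/5 with slerp weights a = sin((1−f)δ)/sin δ ≈ 0.219, b = sin(fδ)/sin δ ≈ 0.828.
p = a·p₁ + b·p₂ ≈ (0.342, -0.298, 0.891); φ = arcsin(p_z) ≈ 63.01°, λ = atan2(p_y, p_x) ≈ -41.01°.

≈ 63°N, 41°W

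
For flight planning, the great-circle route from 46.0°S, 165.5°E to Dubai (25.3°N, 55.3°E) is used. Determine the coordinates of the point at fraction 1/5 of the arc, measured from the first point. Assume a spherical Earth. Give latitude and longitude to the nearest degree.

Write both endpoints as unit vectors p₁, p₂ with components (cos φ cos λ, cos φ sin λ, sin φ).
The central angle between the endpoints is δ = arccos(p₁·p₂) ≈ 2.123 rad (121.6°).
Interpolate at f = 1/5 with slerp weights a = sin((1−f)δ)/sin δ ≈ 1.165, b = sin(fδ)/sin δ ≈ 0.484.
p = a·p₁ + b·p₂ ≈ (-0.534, 0.562, -0.631); φ = arcsin(p_z) ≈ -39.14°, λ = atan2(p_y, p_x) ≈ 133.55°.

≈ 39°S, 134°E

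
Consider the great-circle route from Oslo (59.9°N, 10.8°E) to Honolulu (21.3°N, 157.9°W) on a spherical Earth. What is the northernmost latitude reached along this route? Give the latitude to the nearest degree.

≈ 85°N

The great circle lies in the plane with unit normal n̂ = (p₁ × p₂)/|p₁ × p₂|.
Here n̂_z ≈ -0.093; the vertex latitude is φ_max = arccos|n̂_z| ≈ 84.7°.
Check via Clairaut: cos φ_max = |cos φ₁| · sin C = cos(59.9°)·sin(10.6°) ≈ 0.093, again giving ≈ 84.7°.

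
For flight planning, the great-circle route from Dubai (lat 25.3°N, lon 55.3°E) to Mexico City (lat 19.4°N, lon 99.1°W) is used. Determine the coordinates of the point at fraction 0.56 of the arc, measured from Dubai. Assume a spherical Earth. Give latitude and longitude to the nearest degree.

Write both endpoints as unit vectors p₁, p₂ with components (cos φ cos λ, cos φ sin λ, sin φ).
The central angle between the endpoints is δ = arccos(p₁·p₂) ≈ 2.249 rad (128.8°).
Interpolate at f = 0.56 with slerp weights a = sin((1−f)δ)/sin δ ≈ 1.073, b = sin(fδ)/sin δ ≈ 1.222.
p = a·p₁ + b·p₂ ≈ (0.370, -0.341, 0.864); φ = arcsin(p_z) ≈ 59.81°, λ = atan2(p_y, p_x) ≈ -42.64°.

≈ lat 60°N, lon 43°W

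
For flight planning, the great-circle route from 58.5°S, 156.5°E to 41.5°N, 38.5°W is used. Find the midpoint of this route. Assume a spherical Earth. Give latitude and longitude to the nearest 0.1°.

≈ 34.2°S, 67.5°W

Convert each endpoint to a unit vector on the sphere (x = cos φ cos λ, y = cos φ sin λ, z = sin φ).
The central angle between the endpoints is δ = arccos(p₁·p₂) ≈ 2.802 rad (160.6°).
Interpolate at f = 1/2 with slerp weights a = sin((1−f)δ)/sin δ ≈ 2.961, b = sin(fδ)/sin δ ≈ 2.961.
p = a·p₁ + b·p₂ ≈ (0.317, -0.764, -0.563); φ = arcsin(p_z) ≈ -34.24°, λ = atan2(p_y, p_x) ≈ -67.47°.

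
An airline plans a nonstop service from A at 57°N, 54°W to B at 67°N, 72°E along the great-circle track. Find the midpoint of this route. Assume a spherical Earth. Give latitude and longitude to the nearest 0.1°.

≈ 75.8°N, 8.9°W

Write both endpoints as unit vectors p₁, p₂ with components (cos φ cos λ, cos φ sin λ, sin φ).
The central angle between the endpoints is δ = arccos(p₁·p₂) ≈ 0.867 rad (49.7°).
Interpolate at f = 1/2 with slerp weights a = sin((1−f)δ)/sin δ ≈ 0.551, b = sin(fδ)/sin δ ≈ 0.551.
p = a·p₁ + b·p₂ ≈ (0.243, -0.038, 0.969); φ = arcsin(p_z) ≈ 75.77°, λ = atan2(p_y, p_x) ≈ -8.90°.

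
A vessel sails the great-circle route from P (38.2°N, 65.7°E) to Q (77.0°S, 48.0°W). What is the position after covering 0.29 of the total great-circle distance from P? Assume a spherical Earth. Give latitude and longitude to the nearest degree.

≈ (1°N, 56°E)

Convert each endpoint to a unit vector on the sphere (x = cos φ cos λ, y = cos φ sin λ, z = sin φ).
The central angle between the endpoints is δ = arccos(p₁·p₂) ≈ 2.310 rad (132.3°).
Interpolate at f = 0.29 with slerp weights a = sin((1−f)δ)/sin δ ≈ 1.350, b = sin(fδ)/sin δ ≈ 0.840.
p = a·p₁ + b·p₂ ≈ (0.563, 0.826, 0.016); φ = arcsin(p_z) ≈ 0.93°, λ = atan2(p_y, p_x) ≈ 55.73°.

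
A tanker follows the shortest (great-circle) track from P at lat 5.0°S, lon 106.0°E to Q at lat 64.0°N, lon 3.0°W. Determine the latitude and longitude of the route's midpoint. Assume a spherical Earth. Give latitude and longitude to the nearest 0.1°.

Convert each endpoint to a unit vector on the sphere (x = cos φ cos λ, y = cos φ sin λ, z = sin φ).
The central angle between the endpoints is δ = arccos(p₁·p₂) ≈ 1.793 rad (102.7°).
Interpolate at f = 1/2 with slerp weights a = sin((1−f)δ)/sin δ ≈ 0.801, b = sin(fδ)/sin δ ≈ 0.801.
p = a·p₁ + b·p₂ ≈ (0.131, 0.749, 0.650); φ = arcsin(p_z) ≈ 40.54°, λ = atan2(p_y, p_x) ≈ 80.10°.

≈ lat 40.5°N, lon 80.1°E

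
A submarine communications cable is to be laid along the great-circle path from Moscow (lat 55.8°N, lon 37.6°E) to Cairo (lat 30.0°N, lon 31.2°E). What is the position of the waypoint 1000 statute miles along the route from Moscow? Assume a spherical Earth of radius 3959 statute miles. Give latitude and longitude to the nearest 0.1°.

The haversine formula gives a central angle δ ≈ 0.457 rad (26.2°) between the endpoints. The total great-circle distance is δ·R ≈ 0.457 × 3959 ≈ 1810 mi, so the target fraction is f = 1000/1810 ≈ 0.552.
Interpolate at f ≈ 0.552 with slerp weights a = sin((1−f)δ)/sin δ ≈ 0.460, b = sin(fδ)/sin δ ≈ 0.566.
p = a·p₁ + b·p₂ ≈ (0.624, 0.412, 0.664); φ = arcsin(p_z) ≈ 41.59°, λ = atan2(p_y, p_x) ≈ 33.41°.

≈ lat 41.6°N, lon 33.4°E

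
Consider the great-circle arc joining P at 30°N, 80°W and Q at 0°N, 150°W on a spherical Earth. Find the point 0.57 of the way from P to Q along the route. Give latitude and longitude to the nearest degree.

Write both endpoints as unit vectors p₁, p₂ with components (cos φ cos λ, cos φ sin λ, sin φ).
The central angle between the endpoints is δ = arccos(p₁·p₂) ≈ 1.270 rad (72.8°).
Interpolate at f = 0.57 with slerp weights a = sin((1−f)δ)/sin δ ≈ 0.544, b = sin(fδ)/sin δ ≈ 0.693.
p = a·p₁ + b·p₂ ≈ (-0.519, -0.811, 0.272); φ = arcsin(p_z) ≈ 15.78°, λ = atan2(p_y, p_x) ≈ -122.62°.

≈ 16°N, 123°W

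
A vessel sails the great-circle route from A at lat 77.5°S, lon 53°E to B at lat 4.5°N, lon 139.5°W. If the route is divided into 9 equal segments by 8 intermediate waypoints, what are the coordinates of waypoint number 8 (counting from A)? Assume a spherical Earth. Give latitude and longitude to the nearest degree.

≈ lat 7°S, lon 140°W

Write both endpoints as unit vectors p₁, p₂ with components (cos φ cos λ, cos φ sin λ, sin φ).
The central angle between the endpoints is δ = arccos(p₁·p₂) ≈ 1.862 rad (106.7°).
Interpolate at f = 8/9 with slerp weights a = sin((1−f)δ)/sin δ ≈ 0.214, b = sin(fδ)/sin δ ≈ 1.040.
p = a·p₁ + b·p₂ ≈ (-0.761, -0.636, -0.128); φ = arcsin(p_z) ≈ -7.34°, λ = atan2(p_y, p_x) ≈ -140.08°.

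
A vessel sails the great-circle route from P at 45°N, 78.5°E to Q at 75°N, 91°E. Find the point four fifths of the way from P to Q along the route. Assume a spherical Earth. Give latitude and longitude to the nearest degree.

Write both endpoints as unit vectors p₁, p₂ with components (cos φ cos λ, cos φ sin λ, sin φ).
The central angle between the endpoints is δ = arccos(p₁·p₂) ≈ 0.532 rad (30.5°).
Interpolate at f = 4/5 with slerp weights a = sin((1−f)δ)/sin δ ≈ 0.209, b = sin(fδ)/sin δ ≈ 0.814.
p = a·p₁ + b·p₂ ≈ (0.026, 0.356, 0.934); φ = arcsin(p_z) ≈ 69.11°, λ = atan2(p_y, p_x) ≈ 85.85°.

≈ 69°N, 86°E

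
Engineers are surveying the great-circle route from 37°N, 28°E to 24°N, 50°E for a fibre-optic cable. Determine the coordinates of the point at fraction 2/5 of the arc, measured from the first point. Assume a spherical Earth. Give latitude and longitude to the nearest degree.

≈ 32°N, 38°E

Convert each endpoint to a unit vector on the sphere (x = cos φ cos λ, y = cos φ sin λ, z = sin φ).
The central angle between the endpoints is δ = arccos(p₁·p₂) ≈ 0.400 rad (22.9°).
Interpolate at f = 2/5 with slerp weights a = sin((1−f)δ)/sin δ ≈ 0.610, b = sin(fδ)/sin δ ≈ 0.409.
p = a·p₁ + b·p₂ ≈ (0.671, 0.515, 0.534); φ = arcsin(p_z) ≈ 32.26°, λ = atan2(p_y, p_x) ≈ 37.53°.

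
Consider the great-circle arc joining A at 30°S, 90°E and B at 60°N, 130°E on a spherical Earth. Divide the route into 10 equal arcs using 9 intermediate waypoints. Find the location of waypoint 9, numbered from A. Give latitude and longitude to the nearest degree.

Write both endpoints as unit vectors p₁, p₂ with components (cos φ cos λ, cos φ sin λ, sin φ).
The central angle between the endpoints is δ = arccos(p₁·p₂) ≈ 1.672 rad (95.8°).
Interpolate at f = 9/10 with slerp weights a = sin((1−f)δ)/sin δ ≈ 0.167, b = sin(fδ)/sin δ ≈ 1.003.
p = a·p₁ + b·p₂ ≈ (-0.322, 0.529, 0.785); φ = arcsin(p_z) ≈ 51.72°, λ = atan2(p_y, p_x) ≈ 121.35°.

≈ 52°N, 121°E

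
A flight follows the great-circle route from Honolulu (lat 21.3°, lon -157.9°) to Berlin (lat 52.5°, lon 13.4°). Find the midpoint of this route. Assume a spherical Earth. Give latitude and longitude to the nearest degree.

Convert each endpoint to a unit vector on the sphere (x = cos φ cos λ, y = cos φ sin λ, z = sin φ).
The central angle between the endpoints is δ = arccos(p₁·p₂) ≈ 1.847 rad (105.8°).
Interpolate at f = 1/2 with slerp weights a = sin((1−f)δ)/sin δ ≈ 0.829, b = sin(fδ)/sin δ ≈ 0.829.
p = a·p₁ + b·p₂ ≈ (-0.225, -0.174, 0.959); φ = arcsin(p_z) ≈ 73.50°, λ = atan2(p_y, p_x) ≈ -142.31°.

≈ lat 74°, lon -142°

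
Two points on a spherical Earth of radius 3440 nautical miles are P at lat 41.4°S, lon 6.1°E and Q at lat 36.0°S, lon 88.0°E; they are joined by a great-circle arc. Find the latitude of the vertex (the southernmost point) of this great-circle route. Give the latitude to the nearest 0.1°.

The great circle lies in the plane with unit normal n̂ = (p₁ × p₂)/|p₁ × p₂|.
Here n̂_z ≈ +0.682; the vertex latitude is φ_max = arccos|n̂_z| ≈ 47.0°.
Check via Clairaut: cos φ_max = |cos φ₁| · sin C = cos(41.4°)·sin(114.5°) ≈ 0.682, again giving ≈ 47.0°.

≈ 47.0°S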